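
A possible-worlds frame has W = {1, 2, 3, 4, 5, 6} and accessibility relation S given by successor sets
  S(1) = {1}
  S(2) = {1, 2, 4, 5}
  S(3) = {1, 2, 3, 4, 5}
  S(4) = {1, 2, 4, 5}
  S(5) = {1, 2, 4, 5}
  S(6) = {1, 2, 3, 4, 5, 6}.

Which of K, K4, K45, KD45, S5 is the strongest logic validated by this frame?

Transitive (axiom 4): yes — every two-step S-path is closed by a direct edge.
Euclidean (axiom 5): no — 2 S 1 and 2 S 4, but not 1 S 4.
Serial (axiom D): yes — every world has a successor (e.g. 1 S 1).
Reflexive (axiom T): yes — every world is S-related to itself.
So F validates K, K4; K45 would additionally require S to be Euclidean. The strongest is K4.

K4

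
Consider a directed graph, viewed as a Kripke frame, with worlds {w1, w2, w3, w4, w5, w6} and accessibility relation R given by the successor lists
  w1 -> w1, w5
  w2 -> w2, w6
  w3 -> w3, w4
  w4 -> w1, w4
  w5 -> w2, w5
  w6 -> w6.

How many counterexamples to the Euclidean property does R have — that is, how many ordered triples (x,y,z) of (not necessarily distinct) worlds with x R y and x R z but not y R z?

5

Enumerating: (w1,w5,w1), (w2,w6,w2), (w3,w4,w3), (w4,w1,w4), (w5,w2,w5).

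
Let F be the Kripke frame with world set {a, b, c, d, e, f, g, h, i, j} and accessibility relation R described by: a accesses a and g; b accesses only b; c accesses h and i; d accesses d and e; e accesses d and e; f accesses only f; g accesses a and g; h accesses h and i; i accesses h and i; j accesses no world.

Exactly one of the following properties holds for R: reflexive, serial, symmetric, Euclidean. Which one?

Euclidean

Reflexive: no — c is not related to itself.
Serial: no — j has no R-successor.
Symmetric: no — c R h but not h R c.
Euclidean: yes — any two successors of a common world are R-related.
Only Euclidean holds.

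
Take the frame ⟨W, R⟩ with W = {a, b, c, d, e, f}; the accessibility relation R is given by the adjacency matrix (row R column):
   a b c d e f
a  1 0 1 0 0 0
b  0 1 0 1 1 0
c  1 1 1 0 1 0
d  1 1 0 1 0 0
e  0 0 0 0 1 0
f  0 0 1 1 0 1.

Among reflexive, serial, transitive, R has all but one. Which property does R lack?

Reflexive: yes — every world is R-related to itself.
Serial: yes — every world has a successor (e.g. a R a).
Transitive: no — a R c and c R b, but not a R b.
Only transitive fails.

transitive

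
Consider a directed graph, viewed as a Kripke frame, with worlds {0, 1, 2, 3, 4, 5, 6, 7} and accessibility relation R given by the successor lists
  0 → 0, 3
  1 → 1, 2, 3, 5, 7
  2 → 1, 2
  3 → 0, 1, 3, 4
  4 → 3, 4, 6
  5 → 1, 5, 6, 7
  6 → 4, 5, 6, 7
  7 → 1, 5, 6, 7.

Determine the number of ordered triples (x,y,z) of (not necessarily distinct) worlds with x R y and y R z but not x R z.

Enumerating: (0,3,1), (0,3,4), (1,3,0), (1,3,4), (1,5,6), (1,7,6), (2,1,3), (2,1,5), (2,1,7), (3,1,2), (3,1,5), (3,1,7), … and 14 more.
Total: 26.

26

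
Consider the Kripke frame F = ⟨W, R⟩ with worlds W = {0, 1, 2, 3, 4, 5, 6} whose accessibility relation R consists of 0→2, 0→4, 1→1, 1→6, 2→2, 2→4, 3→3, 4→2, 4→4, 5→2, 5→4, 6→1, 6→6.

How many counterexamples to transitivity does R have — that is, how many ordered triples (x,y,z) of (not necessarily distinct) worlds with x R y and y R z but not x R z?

R is transitive; there are no such tuples.

0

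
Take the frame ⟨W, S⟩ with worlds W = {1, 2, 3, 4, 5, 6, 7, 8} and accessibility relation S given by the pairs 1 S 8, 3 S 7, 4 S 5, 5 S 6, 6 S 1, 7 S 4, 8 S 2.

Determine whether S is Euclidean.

No

Euclidean: no — 1 S 8 and 1 S 8, but not 8 S 8.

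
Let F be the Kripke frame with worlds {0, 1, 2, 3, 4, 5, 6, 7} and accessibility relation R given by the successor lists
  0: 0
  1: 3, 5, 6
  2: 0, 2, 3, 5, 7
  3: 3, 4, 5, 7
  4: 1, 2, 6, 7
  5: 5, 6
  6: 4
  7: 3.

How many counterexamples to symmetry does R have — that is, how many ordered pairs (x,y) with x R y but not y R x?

Enumerating: (1,3), (1,5), (1,6), (2,0), (2,3), (2,5), (2,7), (3,4), (3,5), (4,1), (4,2), (4,7), (5,6).

13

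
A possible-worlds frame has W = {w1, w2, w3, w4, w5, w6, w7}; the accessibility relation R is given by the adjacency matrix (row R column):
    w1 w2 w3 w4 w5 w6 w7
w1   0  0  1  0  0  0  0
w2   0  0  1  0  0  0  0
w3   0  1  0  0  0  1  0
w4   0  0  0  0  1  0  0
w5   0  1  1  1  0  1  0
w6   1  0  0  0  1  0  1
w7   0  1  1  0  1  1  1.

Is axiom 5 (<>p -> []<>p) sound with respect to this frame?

No

The schema 5 characterises exactly the Euclidean frames.
Euclidean: no — w3 R w2 and w3 R w6, but not w2 R w6.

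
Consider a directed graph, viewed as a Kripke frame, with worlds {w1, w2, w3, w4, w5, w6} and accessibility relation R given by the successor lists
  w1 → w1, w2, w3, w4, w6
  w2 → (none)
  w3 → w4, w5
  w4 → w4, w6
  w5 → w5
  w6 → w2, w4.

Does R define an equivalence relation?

No

Reflexive: no — w2 is not related to itself.
Symmetric: no — w1 R w2 but not w2 R w1.
Transitive: no — w1 R w3 and w3 R w5, but not w1 R w5.
So R is not an equivalence relation.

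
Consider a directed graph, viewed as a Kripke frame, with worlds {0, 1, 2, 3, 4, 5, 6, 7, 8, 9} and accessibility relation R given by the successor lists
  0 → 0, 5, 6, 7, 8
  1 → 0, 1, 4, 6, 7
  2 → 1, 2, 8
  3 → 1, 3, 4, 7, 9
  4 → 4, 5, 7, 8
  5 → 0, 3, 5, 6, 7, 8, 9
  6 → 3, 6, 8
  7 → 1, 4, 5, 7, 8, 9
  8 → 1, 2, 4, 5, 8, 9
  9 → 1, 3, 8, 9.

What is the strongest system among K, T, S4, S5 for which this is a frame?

T

Reflexive (axiom T): yes — every world is R-related to itself.
Transitive (axiom 4): no — 0 R 5 and 5 R 3, but not 0 R 3.
Euclidean (axiom 5): no — 0 R 6 and 0 R 5, but not 6 R 5.
So F validates K, T; S4 would additionally require R to be transitive. The strongest is T.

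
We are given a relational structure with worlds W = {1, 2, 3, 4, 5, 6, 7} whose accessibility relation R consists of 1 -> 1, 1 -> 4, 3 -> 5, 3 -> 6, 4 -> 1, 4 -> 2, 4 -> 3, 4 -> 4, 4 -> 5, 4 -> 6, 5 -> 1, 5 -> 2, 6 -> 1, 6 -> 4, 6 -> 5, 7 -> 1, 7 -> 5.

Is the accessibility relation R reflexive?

No

Reflexive: no — 2 is not related to itself.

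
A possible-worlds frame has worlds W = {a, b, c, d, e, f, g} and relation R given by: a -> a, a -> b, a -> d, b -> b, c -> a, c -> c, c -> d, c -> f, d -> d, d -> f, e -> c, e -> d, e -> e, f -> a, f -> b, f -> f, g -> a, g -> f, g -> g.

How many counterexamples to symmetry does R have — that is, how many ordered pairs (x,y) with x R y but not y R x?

Enumerating: (a,b), (a,d), (c,a), (c,d), (c,f), (d,f), (e,c), (e,d), (f,a), (f,b), (g,a), (g,f).

12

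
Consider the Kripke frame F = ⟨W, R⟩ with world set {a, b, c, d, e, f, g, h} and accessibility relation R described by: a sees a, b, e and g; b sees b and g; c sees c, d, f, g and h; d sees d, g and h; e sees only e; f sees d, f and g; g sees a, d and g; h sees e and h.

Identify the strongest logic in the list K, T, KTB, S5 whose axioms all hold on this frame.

Reflexive (axiom T): yes — every world is R-related to itself.
Symmetric (axiom B): no — a R b but not b R a.
Euclidean (axiom 5): no — a R b and a R e, but not b R e.
So F validates K, T; KTB would additionally require R to be symmetric. The strongest is T.

T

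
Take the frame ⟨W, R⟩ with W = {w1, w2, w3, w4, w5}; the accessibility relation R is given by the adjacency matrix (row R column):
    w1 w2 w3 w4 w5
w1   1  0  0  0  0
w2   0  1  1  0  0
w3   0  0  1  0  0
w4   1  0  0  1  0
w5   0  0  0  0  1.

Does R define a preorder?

Yes

Reflexive: yes — every world is R-related to itself.
Transitive: yes — every two-step R-path is closed by a direct edge.
So R is a preorder.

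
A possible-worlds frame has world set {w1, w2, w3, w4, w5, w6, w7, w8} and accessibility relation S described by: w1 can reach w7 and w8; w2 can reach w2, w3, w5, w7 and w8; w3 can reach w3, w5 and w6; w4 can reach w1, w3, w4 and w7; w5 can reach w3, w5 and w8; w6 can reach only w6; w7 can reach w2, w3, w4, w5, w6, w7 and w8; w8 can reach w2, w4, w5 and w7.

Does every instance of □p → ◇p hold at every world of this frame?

Axiom D corresponds to the accessibility relation being serial.
Serial: yes — every world has a successor (e.g. w1 S w7).

Yes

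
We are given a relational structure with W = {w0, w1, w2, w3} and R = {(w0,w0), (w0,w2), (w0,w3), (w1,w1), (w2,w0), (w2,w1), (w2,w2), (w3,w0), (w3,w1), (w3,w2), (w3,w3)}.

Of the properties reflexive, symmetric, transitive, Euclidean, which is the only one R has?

Reflexive: yes — every world is R-related to itself.
Symmetric: no — w2 R w1 but not w1 R w2.
Transitive: no — w0 R w2 and w2 R w1, but not w0 R w1.
Euclidean: no — w0 R w2 and w0 R w3, but not w2 R w3.
Only reflexive holds.

reflexive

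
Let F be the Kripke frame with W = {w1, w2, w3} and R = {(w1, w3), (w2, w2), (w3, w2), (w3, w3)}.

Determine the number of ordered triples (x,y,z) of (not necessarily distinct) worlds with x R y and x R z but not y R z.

Enumerating: (w3,w2,w3).

1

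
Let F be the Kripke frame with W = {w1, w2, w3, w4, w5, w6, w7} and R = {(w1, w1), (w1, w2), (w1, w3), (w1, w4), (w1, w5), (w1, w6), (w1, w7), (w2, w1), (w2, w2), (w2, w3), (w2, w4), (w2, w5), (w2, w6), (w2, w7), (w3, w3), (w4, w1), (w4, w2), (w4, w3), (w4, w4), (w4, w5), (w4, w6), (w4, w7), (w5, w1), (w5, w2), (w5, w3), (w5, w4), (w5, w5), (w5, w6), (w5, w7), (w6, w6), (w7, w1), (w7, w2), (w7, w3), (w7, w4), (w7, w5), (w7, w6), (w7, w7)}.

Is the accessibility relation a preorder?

Reflexive: yes — every world is R-related to itself.
Transitive: yes — every two-step R-path is closed by a direct edge.
So R is a preorder.

Yes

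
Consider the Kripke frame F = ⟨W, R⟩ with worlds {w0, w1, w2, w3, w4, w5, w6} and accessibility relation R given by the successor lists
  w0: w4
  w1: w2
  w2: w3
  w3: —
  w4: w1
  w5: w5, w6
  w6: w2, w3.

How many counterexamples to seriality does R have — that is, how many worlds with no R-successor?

Enumerating: w3.

1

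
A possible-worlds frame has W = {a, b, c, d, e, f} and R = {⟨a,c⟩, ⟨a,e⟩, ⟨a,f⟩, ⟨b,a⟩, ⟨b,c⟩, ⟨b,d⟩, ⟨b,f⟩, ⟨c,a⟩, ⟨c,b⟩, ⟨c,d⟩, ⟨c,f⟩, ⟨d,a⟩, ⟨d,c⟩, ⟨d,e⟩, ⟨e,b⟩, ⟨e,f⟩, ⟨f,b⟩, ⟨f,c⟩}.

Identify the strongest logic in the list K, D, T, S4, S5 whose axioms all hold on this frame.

Serial (axiom D): yes — every world has a successor (e.g. a R c).
Reflexive (axiom T): no — a is not related to itself.
Transitive (axiom 4): no — a R c and c R b, but not a R b.
Euclidean (axiom 5): no — a R c and a R e, but not c R e.
So F validates K, D; T would additionally require R to be reflexive. The strongest is D.

D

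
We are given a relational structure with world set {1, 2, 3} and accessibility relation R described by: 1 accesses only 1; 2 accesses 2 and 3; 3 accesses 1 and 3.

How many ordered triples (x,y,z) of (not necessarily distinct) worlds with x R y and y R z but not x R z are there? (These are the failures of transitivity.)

1

Enumerating: (2,3,1).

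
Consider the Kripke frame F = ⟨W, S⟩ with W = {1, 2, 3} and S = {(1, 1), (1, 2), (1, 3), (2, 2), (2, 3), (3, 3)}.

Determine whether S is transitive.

Yes

Transitive: yes — every two-step S-path is closed by a direct edge.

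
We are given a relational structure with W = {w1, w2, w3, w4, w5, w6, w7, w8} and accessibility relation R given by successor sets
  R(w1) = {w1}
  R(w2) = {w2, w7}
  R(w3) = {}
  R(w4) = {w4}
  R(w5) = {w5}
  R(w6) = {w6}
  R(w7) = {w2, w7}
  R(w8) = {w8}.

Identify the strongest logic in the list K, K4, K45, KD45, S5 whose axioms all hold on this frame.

K45

Transitive (axiom 4): yes — every two-step R-path is closed by a direct edge.
Euclidean (axiom 5): yes — any two successors of a common world are R-related.
Serial (axiom D): no — w3 has no R-successor.
Reflexive (axiom T): no — w3 is not related to itself.
So F validates K, K4, K45; KD45 would additionally require R to be serial. The strongest is K45.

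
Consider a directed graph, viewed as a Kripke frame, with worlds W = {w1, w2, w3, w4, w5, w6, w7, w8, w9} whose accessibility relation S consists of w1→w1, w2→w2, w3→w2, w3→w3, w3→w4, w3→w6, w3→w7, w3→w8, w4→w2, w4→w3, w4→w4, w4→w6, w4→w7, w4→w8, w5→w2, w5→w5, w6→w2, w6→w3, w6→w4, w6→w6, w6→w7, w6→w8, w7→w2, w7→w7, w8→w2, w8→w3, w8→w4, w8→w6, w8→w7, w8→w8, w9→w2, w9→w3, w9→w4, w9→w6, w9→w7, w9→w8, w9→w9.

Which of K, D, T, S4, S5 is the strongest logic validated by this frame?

Serial (axiom D): yes — every world has a successor (e.g. w1 S w1).
Reflexive (axiom T): yes — every world is S-related to itself.
Transitive (axiom 4): yes — every two-step S-path is closed by a direct edge.
Euclidean (axiom 5): no — w3 S w2 and w3 S w4, but not w2 S w4.
So F validates K, D, T, S4; S5 would additionally require S to be Euclidean. The strongest is S4.

S4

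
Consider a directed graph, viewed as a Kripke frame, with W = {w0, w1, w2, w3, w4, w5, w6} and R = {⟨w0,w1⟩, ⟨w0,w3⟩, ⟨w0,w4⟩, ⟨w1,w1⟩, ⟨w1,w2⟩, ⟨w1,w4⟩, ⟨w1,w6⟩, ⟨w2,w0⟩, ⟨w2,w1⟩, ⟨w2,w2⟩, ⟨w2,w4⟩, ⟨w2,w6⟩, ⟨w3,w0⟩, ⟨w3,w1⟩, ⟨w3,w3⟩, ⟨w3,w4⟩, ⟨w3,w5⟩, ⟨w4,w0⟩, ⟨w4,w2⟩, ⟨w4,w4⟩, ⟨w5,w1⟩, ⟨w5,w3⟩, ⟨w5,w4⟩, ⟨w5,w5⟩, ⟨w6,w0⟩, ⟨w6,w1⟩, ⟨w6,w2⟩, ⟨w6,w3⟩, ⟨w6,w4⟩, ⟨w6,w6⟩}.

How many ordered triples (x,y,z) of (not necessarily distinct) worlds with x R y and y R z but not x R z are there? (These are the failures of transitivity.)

Enumerating: (w0,w1,w2), (w0,w1,w6), (w0,w3,w0), (w0,w3,w5), (w0,w4,w0), (w0,w4,w2), (w1,w2,w0), (w1,w4,w0), (w1,w6,w0), (w1,w6,w3), (w2,w0,w3), (w2,w6,w3), … and 13 more.
Total: 25.

25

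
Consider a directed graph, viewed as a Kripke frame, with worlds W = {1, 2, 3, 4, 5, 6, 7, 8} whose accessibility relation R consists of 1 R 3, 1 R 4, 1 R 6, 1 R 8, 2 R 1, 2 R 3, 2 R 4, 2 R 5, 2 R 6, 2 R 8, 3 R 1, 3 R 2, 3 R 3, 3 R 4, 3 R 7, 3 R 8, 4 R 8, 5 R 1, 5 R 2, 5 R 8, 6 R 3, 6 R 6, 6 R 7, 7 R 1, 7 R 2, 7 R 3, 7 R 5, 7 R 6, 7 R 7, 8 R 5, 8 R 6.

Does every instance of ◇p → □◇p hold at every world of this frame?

The schema 5 characterises exactly the Euclidean frames.
Euclidean: no — 1 R 3 and 1 R 6, but not 3 R 6.

No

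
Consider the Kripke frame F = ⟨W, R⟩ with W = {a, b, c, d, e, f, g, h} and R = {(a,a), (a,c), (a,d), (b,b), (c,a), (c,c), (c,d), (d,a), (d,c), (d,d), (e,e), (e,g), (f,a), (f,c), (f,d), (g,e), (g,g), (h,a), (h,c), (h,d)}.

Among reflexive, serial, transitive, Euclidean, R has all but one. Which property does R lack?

reflexive

Reflexive: no — f is not related to itself.
Serial: yes — every world has a successor (e.g. a R a).
Transitive: yes — every two-step R-path is closed by a direct edge.
Euclidean: yes — any two successors of a common world are R-related.
Only reflexive fails.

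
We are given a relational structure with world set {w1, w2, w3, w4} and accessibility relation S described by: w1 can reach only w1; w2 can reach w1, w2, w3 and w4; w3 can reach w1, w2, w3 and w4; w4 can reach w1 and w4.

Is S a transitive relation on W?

Transitive: yes — every two-step S-path is closed by a direct edge.

Yes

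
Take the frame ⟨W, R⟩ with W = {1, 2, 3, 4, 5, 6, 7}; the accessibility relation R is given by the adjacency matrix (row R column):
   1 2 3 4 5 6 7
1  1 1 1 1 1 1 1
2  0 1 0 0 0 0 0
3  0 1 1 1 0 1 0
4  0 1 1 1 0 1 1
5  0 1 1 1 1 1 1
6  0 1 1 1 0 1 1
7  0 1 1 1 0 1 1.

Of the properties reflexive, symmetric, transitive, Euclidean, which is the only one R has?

Reflexive: yes — every world is R-related to itself.
Symmetric: no — 1 R 2 but not 2 R 1.
Transitive: no — 3 R 4 and 4 R 7, but not 3 R 7.
Euclidean: no — 1 R 2 and 1 R 3, but not 2 R 3.
Only reflexive holds.

reflexive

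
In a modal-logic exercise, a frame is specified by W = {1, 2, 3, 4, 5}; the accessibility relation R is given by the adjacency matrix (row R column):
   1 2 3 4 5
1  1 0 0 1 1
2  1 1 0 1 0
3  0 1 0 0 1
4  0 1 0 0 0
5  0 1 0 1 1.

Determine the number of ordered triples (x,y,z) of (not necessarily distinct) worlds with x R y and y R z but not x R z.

9

Enumerating: (1,4,2), (1,5,2), (2,1,5), (3,2,1), (3,2,4), (3,5,4), (4,2,1), (4,2,4), (5,2,1).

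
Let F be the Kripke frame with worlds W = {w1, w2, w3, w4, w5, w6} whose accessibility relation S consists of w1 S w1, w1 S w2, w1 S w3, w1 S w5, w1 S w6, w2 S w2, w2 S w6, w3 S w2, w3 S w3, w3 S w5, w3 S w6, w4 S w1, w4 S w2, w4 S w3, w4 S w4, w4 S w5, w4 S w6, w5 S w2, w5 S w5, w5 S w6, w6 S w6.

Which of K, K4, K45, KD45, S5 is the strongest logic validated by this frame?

K4

Transitive (axiom 4): yes — every two-step S-path is closed by a direct edge.
Euclidean (axiom 5): no — w1 S w2 and w1 S w3, but not w2 S w3.
Serial (axiom D): yes — every world has a successor (e.g. w1 S w1).
Reflexive (axiom T): yes — every world is S-related to itself.
So F validates K, K4; K45 would additionally require S to be Euclidean. The strongest is K4.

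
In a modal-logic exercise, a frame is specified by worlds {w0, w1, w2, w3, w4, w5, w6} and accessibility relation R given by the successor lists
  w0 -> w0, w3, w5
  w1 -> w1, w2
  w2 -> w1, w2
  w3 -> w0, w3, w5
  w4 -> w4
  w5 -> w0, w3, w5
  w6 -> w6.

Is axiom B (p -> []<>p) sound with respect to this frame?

Yes

Axiom B corresponds to the accessibility relation being symmetric.
Symmetric: yes — every pair in R has its reverse in R.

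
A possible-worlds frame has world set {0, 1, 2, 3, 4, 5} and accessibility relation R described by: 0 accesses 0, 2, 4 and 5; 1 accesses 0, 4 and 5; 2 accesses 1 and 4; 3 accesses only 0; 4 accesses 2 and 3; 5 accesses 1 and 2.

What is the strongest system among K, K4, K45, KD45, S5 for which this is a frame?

Transitive (axiom 4): no — 0 R 2 and 2 R 1, but not 0 R 1.
Euclidean (axiom 5): no — 0 R 2 and 0 R 5, but not 2 R 5.
Serial (axiom D): yes — every world has a successor (e.g. 0 R 0).
Reflexive (axiom T): no — 1 is not related to itself.
So F validates K; K4 would additionally require R to be transitive. The strongest is K.

K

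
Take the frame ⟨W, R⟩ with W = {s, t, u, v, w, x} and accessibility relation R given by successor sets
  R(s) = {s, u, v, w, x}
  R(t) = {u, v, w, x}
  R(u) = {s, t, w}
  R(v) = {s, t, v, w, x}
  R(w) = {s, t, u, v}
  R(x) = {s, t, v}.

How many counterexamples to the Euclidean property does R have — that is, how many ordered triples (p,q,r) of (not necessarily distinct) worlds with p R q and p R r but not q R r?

38

Enumerating: (s,u,u), (s,u,v), (s,u,x), (s,v,u), (s,w,w), (s,w,x), (s,x,u), (s,x,w), (s,x,x), (t,u,u), (t,u,v), (t,u,x), … and 26 more.
Total: 38.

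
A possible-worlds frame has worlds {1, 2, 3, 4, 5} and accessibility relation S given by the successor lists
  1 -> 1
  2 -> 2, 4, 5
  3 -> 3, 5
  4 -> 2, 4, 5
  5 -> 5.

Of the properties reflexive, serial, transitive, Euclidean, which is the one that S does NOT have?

Reflexive: yes — every world is S-related to itself.
Serial: yes — every world has a successor (e.g. 1 S 1).
Transitive: yes — every two-step S-path is closed by a direct edge.
Euclidean: no — 2 S 5 and 2 S 4, but not 5 S 4.
Only Euclidean fails.

Euclidean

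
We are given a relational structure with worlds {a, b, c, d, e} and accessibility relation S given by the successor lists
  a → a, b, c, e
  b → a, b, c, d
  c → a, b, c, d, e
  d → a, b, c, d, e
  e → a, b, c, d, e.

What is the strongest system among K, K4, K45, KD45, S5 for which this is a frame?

Transitive (axiom 4): no — a S b and b S d, but not a S d.
Euclidean (axiom 5): no — a S b and a S e, but not b S e.
Serial (axiom D): yes — every world has a successor (e.g. a S a).
Reflexive (axiom T): yes — every world is S-related to itself.
So F validates K; K4 would additionally require S to be transitive. The strongest is K.

K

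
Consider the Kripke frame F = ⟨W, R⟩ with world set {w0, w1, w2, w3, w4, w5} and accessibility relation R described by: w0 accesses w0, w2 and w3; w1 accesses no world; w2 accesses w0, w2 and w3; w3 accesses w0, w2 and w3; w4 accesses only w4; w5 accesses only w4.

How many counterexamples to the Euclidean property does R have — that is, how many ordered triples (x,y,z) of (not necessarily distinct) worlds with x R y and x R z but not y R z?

R is Euclidean; there are no such tuples.

0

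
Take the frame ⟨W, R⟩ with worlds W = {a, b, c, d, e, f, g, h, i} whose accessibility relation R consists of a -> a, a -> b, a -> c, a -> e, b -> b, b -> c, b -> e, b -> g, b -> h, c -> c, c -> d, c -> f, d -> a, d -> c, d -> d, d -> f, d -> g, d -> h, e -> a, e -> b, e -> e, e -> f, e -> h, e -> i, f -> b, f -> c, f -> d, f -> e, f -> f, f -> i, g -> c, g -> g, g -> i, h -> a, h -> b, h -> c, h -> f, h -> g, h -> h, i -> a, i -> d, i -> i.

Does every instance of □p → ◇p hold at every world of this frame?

Yes

Axiom D corresponds to the accessibility relation being serial.
Serial: yes — every world has a successor (e.g. a R a).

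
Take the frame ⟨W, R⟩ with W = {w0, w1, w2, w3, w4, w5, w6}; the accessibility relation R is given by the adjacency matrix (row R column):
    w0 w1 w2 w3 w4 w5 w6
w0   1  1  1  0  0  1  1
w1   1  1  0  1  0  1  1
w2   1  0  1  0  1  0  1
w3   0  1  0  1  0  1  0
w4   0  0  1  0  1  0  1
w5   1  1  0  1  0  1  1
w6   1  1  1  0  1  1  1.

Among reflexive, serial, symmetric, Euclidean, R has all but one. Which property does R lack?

Reflexive: yes — every world is R-related to itself.
Serial: yes — every world has a successor (e.g. w0 R w0).
Symmetric: yes — every pair in R has its reverse in R.
Euclidean: no — w0 R w1 and w0 R w2, but not w1 R w2.
Only Euclidean fails.

Euclidean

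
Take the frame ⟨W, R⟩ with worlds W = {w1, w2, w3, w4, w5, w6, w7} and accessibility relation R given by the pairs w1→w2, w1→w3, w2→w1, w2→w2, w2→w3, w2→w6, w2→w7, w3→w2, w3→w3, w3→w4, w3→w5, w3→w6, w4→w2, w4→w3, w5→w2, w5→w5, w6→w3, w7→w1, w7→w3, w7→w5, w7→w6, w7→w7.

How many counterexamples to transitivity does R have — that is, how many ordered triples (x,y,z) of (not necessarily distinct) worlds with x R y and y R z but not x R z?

Enumerating: (w1,w2,w1), (w1,w2,w6), (w1,w2,w7), (w1,w3,w4), (w1,w3,w5), (w1,w3,w6), (w2,w3,w4), (w2,w3,w5), (w2,w7,w5), (w3,w2,w1), (w3,w2,w7), (w4,w2,w1), … and 17 more.
Total: 29.

29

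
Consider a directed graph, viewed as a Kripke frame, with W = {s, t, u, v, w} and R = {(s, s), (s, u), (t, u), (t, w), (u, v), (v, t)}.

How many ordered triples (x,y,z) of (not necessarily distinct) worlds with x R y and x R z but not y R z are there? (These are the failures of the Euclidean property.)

Enumerating: (s,u,s), (s,u,u), (t,u,u), (t,u,w), (t,w,u), (t,w,w), (u,v,v), (v,t,t).

8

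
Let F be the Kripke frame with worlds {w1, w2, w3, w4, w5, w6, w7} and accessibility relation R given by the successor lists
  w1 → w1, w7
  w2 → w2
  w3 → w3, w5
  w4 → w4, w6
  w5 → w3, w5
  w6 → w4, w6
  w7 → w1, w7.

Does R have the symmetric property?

Symmetric: yes — every pair in R has its reverse in R.

Yes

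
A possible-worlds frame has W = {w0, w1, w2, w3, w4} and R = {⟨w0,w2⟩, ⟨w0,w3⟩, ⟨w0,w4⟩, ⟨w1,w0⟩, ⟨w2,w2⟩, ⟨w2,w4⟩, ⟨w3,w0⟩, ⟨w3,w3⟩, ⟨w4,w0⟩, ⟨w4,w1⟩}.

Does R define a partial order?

No

Reflexive: no — w0 is not related to itself.
Transitive: no — w0 R w4 and w4 R w1, but not w0 R w1.
Antisymmetric: no — w0 R w3 and w3 R w0 with w0 ≠ w3.
So R is not a partial order.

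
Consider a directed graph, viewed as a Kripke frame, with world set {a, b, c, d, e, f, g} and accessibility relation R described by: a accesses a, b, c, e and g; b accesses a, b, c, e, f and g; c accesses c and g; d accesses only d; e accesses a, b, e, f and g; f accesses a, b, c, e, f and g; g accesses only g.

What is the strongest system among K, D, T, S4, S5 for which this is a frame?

Serial (axiom D): yes — every world has a successor (e.g. a R a).
Reflexive (axiom T): yes — every world is R-related to itself.
Transitive (axiom 4): no — a R b and b R f, but not a R f.
Euclidean (axiom 5): no — a R c and a R b, but not c R b.
So F validates K, D, T; S4 would additionally require R to be transitive. The strongest is T.

T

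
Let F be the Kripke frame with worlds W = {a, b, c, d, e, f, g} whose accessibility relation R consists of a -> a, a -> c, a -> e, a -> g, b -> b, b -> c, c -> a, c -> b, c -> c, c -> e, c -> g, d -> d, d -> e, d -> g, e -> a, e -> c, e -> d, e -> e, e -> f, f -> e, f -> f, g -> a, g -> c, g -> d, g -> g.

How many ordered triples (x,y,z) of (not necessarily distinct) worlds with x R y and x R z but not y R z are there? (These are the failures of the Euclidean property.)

Enumerating: (a,e,g), (a,g,e), (c,a,b), (c,b,a), (c,b,e), (c,b,g), (c,e,b), (c,e,g), (c,g,b), (c,g,e), (d,e,g), (d,g,e), … and 14 more.
Total: 26.

26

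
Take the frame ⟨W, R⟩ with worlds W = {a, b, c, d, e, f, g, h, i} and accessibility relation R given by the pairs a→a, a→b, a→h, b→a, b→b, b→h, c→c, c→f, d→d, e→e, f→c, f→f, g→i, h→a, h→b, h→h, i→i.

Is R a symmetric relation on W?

Symmetric: no — g R i but not i R g.

No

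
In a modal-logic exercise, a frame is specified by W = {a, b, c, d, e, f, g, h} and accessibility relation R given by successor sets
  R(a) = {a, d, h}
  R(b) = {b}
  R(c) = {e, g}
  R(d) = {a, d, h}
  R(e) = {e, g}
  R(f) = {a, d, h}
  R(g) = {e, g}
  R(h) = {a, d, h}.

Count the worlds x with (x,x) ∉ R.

2

Enumerating: c, f.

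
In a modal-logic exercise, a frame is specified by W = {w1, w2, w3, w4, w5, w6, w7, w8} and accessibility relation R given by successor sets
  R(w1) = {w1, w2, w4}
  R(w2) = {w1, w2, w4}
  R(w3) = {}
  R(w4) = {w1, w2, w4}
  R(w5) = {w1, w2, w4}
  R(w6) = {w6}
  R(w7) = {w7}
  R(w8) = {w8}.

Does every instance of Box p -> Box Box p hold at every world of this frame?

Yes

Axiom 4 corresponds to the accessibility relation being transitive.
Transitive: yes — every two-step R-path is closed by a direct edge.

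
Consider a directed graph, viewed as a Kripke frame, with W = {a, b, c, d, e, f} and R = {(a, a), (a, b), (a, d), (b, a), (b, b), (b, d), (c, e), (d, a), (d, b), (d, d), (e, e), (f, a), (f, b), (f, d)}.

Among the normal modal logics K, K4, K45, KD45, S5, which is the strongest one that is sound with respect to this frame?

Transitive (axiom 4): yes — every two-step R-path is closed by a direct edge.
Euclidean (axiom 5): yes — any two successors of a common world are R-related.
Serial (axiom D): yes — every world has a successor (e.g. a R a).
Reflexive (axiom T): no — c is not related to itself.
So F validates K, K4, K45, KD45; S5 would additionally require R to be reflexive. The strongest is KD45.

KD45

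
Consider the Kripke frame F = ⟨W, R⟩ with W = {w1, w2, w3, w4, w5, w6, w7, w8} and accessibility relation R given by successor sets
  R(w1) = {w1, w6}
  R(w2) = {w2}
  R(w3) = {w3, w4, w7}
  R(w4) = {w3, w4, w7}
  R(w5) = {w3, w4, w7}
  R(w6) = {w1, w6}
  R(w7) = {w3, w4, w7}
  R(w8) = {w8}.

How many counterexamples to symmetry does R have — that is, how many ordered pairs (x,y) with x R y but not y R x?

3

Enumerating: (w5,w3), (w5,w4), (w5,w7).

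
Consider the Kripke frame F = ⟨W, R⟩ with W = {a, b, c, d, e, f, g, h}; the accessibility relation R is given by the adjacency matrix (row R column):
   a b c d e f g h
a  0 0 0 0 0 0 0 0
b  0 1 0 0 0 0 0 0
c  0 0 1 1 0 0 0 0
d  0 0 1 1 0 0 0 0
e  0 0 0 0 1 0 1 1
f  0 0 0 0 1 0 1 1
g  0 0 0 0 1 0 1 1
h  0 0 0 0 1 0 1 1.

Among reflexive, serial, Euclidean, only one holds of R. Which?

Reflexive: no — a is not related to itself.
Serial: no — a has no R-successor.
Euclidean: yes — any two successors of a common world are R-related.
Only Euclidean holds.

Euclidean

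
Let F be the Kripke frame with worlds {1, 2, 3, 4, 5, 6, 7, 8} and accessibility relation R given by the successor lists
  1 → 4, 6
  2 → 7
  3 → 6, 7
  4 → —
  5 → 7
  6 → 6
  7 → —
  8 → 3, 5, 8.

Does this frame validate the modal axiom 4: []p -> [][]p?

No

By correspondence theory, 4 is valid on a frame iff R is transitive.
Transitive: no — 8 R 3 and 3 R 6, but not 8 R 6.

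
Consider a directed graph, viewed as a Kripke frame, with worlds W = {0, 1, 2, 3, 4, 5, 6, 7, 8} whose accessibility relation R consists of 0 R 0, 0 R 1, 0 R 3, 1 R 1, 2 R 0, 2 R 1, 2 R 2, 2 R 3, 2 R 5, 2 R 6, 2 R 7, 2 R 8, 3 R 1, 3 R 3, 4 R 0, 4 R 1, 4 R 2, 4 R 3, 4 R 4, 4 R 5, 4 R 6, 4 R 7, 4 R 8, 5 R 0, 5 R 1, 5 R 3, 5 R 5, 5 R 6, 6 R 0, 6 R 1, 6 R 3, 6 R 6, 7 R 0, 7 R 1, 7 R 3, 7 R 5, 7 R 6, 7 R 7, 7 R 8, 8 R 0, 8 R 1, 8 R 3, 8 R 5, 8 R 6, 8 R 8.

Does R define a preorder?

Yes

Reflexive: yes — every world is R-related to itself.
Transitive: yes — every two-step R-path is closed by a direct edge.
So R is a preorder.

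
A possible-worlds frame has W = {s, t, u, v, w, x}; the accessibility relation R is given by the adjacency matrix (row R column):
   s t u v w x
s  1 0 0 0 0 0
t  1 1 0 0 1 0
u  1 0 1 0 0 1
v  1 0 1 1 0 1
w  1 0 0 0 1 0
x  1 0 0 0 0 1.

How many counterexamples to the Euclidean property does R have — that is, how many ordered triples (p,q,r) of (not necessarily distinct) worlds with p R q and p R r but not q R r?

14

Enumerating: (t,s,t), (t,s,w), (t,w,t), (u,s,u), (u,s,x), (u,x,u), (v,s,u), (v,s,v), (v,s,x), (v,u,v), (v,x,u), (v,x,v), (w,s,w), (x,s,x).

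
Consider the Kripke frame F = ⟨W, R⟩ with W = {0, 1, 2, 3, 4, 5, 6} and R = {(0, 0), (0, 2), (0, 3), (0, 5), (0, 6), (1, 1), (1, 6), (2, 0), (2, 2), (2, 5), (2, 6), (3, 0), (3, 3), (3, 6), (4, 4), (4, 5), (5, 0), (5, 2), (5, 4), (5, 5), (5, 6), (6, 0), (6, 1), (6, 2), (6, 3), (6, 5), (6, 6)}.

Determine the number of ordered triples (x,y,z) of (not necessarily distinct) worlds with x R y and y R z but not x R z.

Enumerating: (0,5,4), (0,6,1), (1,6,0), (1,6,2), (1,6,3), (1,6,5), (2,0,3), (2,5,4), (2,6,1), (2,6,3), (3,0,2), (3,0,5), … and 10 more.
Total: 22.

22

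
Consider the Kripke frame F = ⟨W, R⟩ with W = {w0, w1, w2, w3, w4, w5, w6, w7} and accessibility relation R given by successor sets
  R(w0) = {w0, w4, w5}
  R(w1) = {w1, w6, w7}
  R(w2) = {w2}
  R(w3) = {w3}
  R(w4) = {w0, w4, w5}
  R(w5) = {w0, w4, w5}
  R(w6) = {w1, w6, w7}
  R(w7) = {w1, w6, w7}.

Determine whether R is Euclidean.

Euclidean: yes — any two successors of a common world are R-related.

Yes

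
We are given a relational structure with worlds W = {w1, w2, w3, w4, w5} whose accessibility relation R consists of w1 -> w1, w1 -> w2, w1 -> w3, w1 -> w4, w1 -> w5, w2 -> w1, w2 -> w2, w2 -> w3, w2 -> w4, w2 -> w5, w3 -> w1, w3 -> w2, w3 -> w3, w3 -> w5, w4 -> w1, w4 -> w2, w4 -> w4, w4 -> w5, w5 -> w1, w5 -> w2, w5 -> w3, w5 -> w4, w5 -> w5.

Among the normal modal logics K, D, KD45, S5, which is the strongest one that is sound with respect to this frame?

D

Serial (axiom D): yes — every world has a successor (e.g. w1 R w1).
Euclidean (axiom 5): no — w1 R w3 and w1 R w4, but not w3 R w4.
Transitive (axiom 4): no — w3 R w1 and w1 R w4, but not w3 R w4.
Reflexive (axiom T): yes — every world is R-related to itself.
So F validates K, D; KD45 would additionally require R to be Euclidean and transitive. The strongest is D.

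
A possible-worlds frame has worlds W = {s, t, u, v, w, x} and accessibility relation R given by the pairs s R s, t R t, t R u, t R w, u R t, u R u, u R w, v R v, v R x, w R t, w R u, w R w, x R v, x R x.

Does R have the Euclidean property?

Euclidean: yes — any two successors of a common world are R-related.

Yes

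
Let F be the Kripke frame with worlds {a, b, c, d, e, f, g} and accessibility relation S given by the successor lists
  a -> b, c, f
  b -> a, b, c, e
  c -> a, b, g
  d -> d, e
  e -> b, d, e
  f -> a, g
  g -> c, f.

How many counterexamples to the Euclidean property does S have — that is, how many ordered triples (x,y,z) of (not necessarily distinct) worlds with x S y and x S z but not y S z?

28

Enumerating: (a,b,f), (a,c,c), (a,c,f), (a,f,b), (a,f,c), (a,f,f), (b,a,a), (b,a,e), (b,c,c), (b,c,e), (b,e,a), (b,e,c), … and 16 more.
Total: 28.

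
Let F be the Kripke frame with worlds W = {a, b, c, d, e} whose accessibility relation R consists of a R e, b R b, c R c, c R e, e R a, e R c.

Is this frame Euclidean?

Euclidean: no — e R a and e R c, but not a R c.

No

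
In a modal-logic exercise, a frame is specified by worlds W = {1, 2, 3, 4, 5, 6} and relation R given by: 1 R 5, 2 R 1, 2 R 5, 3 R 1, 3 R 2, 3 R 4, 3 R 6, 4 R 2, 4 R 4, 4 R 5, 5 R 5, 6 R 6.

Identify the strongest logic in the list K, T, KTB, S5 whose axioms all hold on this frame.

Reflexive (axiom T): no — 1 is not related to itself.
Symmetric (axiom B): no — 1 R 5 but not 5 R 1.
Euclidean (axiom 5): no — 2 R 5 and 2 R 1, but not 5 R 1.
So F validates K; T would additionally require R to be reflexive. The strongest is K.

K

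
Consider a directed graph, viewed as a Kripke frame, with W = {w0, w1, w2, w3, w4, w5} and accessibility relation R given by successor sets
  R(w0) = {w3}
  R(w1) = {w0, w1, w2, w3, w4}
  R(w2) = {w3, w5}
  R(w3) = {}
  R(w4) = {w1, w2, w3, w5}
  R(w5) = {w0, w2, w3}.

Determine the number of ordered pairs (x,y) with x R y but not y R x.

10

Enumerating: (w0,w3), (w1,w0), (w1,w2), (w1,w3), (w2,w3), (w4,w2), (w4,w3), (w4,w5), (w5,w0), (w5,w3).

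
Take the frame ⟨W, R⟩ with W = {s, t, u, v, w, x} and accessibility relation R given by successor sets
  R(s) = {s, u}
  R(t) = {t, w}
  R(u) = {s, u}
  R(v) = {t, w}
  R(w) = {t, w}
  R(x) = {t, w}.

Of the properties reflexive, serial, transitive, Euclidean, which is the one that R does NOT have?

reflexive

Reflexive: no — v is not related to itself.
Serial: yes — every world has a successor (e.g. s R s).
Transitive: yes — every two-step R-path is closed by a direct edge.
Euclidean: yes — any two successors of a common world are R-related.
Only reflexive fails.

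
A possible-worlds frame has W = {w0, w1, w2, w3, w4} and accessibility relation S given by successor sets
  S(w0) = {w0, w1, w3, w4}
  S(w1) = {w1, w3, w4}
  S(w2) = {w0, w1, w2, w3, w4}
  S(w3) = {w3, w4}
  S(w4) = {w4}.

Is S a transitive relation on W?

Yes

Transitive: yes — every two-step S-path is closed by a direct edge.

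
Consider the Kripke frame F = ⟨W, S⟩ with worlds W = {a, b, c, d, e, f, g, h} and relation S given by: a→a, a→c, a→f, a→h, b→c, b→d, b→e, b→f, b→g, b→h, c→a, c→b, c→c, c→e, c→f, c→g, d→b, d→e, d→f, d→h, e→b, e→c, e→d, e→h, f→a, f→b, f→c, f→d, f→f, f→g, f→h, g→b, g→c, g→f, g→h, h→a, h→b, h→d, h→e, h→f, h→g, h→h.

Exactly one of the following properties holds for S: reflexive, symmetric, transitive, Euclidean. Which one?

Reflexive: no — b is not related to itself.
Symmetric: yes — every pair in S has its reverse in S.
Transitive: no — a S c and c S b, but not a S b.
Euclidean: no — a S c and a S h, but not c S h.
Only symmetric holds.

symmetric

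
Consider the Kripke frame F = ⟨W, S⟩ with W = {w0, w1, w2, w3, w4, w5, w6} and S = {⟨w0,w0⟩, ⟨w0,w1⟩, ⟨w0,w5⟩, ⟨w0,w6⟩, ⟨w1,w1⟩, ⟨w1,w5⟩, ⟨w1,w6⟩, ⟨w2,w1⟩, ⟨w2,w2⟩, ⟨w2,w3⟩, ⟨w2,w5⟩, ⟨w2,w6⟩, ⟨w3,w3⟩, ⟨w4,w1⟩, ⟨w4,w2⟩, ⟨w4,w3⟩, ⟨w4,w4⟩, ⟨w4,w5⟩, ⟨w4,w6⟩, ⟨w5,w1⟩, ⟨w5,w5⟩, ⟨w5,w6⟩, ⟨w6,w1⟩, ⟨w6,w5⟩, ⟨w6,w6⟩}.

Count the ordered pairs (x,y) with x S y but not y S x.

12

Enumerating: (w0,w1), (w0,w5), (w0,w6), (w2,w1), (w2,w3), (w2,w5), (w2,w6), (w4,w1), (w4,w2), (w4,w3), (w4,w5), (w4,w6).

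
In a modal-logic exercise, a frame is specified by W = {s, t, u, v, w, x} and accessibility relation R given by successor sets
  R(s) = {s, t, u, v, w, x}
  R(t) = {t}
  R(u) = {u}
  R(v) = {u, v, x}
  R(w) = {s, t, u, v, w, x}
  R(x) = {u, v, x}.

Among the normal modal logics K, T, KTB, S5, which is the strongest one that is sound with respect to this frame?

T

Reflexive (axiom T): yes — every world is R-related to itself.
Symmetric (axiom B): no — s R t but not t R s.
Euclidean (axiom 5): no — s R t and s R u, but not t R u.
So F validates K, T; KTB would additionally require R to be symmetric. The strongest is T.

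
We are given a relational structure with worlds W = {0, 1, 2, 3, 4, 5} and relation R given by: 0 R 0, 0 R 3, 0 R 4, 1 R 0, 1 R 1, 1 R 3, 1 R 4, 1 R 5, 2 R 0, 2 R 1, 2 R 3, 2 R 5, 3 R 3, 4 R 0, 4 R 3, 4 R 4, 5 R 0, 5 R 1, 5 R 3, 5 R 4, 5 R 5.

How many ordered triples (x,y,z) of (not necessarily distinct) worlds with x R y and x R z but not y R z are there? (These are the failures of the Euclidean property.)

25

Enumerating: (0,3,0), (0,3,4), (1,0,1), (1,0,5), (1,3,0), (1,3,1), (1,3,4), (1,3,5), (1,4,1), (1,4,5), (2,0,1), (2,0,5), … and 13 more.
Total: 25.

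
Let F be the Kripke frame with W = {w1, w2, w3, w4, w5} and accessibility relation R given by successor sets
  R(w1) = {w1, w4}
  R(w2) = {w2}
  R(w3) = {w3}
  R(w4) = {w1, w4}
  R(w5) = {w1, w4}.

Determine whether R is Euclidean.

Euclidean: yes — any two successors of a common world are R-related.

Yes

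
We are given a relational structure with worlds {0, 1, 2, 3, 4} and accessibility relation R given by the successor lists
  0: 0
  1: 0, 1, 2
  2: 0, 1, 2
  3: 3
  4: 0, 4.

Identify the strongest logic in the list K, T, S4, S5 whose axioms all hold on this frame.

Reflexive (axiom T): yes — every world is R-related to itself.
Transitive (axiom 4): yes — every two-step R-path is closed by a direct edge.
Euclidean (axiom 5): no — 1 R 0 and 1 R 2, but not 0 R 2.
So F validates K, T, S4; S5 would additionally require R to be Euclidean. The strongest is S4.

S4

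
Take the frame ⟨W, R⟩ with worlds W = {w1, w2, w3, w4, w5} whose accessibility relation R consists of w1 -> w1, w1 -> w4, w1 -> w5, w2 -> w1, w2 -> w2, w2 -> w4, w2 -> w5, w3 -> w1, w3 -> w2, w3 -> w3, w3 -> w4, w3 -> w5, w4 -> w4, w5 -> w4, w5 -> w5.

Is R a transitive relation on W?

Yes

Transitive: yes — every two-step R-path is closed by a direct edge.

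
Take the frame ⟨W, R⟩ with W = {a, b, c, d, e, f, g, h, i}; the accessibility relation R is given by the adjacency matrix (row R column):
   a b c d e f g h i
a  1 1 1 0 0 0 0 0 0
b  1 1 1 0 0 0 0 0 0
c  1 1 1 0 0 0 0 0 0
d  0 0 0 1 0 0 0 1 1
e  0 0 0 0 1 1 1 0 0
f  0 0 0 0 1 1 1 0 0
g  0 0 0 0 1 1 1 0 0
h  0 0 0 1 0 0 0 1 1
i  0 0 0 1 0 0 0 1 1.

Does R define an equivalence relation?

Reflexive: yes — every world is R-related to itself.
Symmetric: yes — every pair in R has its reverse in R.
Transitive: yes — every two-step R-path is closed by a direct edge.
So R is an equivalence relation.

Yes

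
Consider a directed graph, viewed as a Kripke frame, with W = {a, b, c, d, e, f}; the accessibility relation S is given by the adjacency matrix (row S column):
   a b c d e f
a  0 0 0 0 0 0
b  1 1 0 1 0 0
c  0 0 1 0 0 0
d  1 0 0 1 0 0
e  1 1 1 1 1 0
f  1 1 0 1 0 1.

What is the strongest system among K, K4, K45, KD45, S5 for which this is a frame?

Transitive (axiom 4): yes — every two-step S-path is closed by a direct edge.
Euclidean (axiom 5): no — b S a and b S d, but not a S d.
Serial (axiom D): no — a has no S-successor.
Reflexive (axiom T): no — a is not related to itself.
So F validates K, K4; K45 would additionally require S to be Euclidean. The strongest is K4.

K4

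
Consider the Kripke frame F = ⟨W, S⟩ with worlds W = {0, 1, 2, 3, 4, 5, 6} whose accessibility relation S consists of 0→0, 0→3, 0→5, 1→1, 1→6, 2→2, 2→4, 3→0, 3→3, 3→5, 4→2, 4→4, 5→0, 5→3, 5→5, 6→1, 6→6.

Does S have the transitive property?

Yes

Transitive: yes — every two-step S-path is closed by a direct edge.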